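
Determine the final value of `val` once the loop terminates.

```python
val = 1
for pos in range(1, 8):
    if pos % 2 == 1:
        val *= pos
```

Let's trace through this code step by step.

Initialize: val = 1
Entering loop: for pos in range(1, 8):
After iteration 1: pos = 1, val = 1
After iteration 2: pos = 2, val = 1
After iteration 3: pos = 3, val = 3
After iteration 4: pos = 4, val = 3
After iteration 5: pos = 5, val = 15
After iteration 6: pos = 6, val = 15
After iteration 7: pos = 7, val = 105
Loop ends.

Final answer: 105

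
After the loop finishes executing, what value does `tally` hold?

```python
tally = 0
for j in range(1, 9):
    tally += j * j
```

Let's trace through this code step by step.

Initialize: tally = 0
Entering loop: for j in range(1, 9):
After iteration 1: j = 1, tally = 1
After iteration 2: j = 2, tally = 5
After iteration 3: j = 3, tally = 14
After iteration 4: j = 4, tally = 30
After iteration 5: j = 5, tally = 55
After iteration 6: j = 6, tally = 91
After iteration 7: j = 7, tally = 140
After iteration 8: j = 8, tally = 204
Loop ends.

Final answer: 204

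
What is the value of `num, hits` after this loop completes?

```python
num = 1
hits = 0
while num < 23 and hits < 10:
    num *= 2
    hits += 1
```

Let's trace through this code step by step.

Initialize: num = 1
Initialize: hits = 0
Entering loop: while num < 23 and hits < 10:
After iteration 1: num = 2, hits = 1
After iteration 2: num = 4, hits = 2
After iteration 3: num = 8, hits = 3
After iteration 4: num = 16, hits = 4
After iteration 5: num = 32, hits = 5
Loop ends.

Final answer: 32, 5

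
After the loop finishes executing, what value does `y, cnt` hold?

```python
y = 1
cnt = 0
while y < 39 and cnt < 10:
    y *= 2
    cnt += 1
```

Let's trace through this code step by step.

Initialize: y = 1
Initialize: cnt = 0
Entering loop: while y < 39 and cnt < 10:
After iteration 1: y = 2, cnt = 1
After iteration 2: y = 4, cnt = 2
After iteration 3: y = 8, cnt = 3
After iteration 4: y = 16, cnt = 4
After iteration 5: y = 32, cnt = 5
After iteration 6: y = 64, cnt = 6
Loop ends.

Final answer: 64, 6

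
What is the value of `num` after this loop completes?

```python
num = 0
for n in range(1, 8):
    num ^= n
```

Let's trace through this code step by step.

Initialize: num = 0
Entering loop: for n in range(1, 8):
After iteration 1: n = 1, num = 1
After iteration 2: n = 2, num = 3
After iteration 3: n = 3, num = 0
After iteration 4: n = 4, num = 4
After iteration 5: n = 5, num = 1
After iteration 6: n = 6, num = 7
After iteration 7: n = 7, num = 0
Loop ends.

Final answer: 0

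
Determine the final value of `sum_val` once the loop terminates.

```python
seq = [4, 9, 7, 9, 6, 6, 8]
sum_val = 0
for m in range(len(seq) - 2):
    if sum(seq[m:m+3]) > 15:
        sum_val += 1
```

Let's trace through this code step by step.

Initialize: seq = [4, 9, 7, 9, 6, 6, 8]
Initialize: sum_val = 0
Entering loop: for m in range(len(seq) - 2):
After iteration 1: m = 0, sum_val = 1
After iteration 2: m = 1, sum_val = 2
After iteration 3: m = 2, sum_val = 3
After iteration 4: m = 3, sum_val = 4
After iteration 5: m = 4, sum_val = 5
Loop ends.

Final answer: 5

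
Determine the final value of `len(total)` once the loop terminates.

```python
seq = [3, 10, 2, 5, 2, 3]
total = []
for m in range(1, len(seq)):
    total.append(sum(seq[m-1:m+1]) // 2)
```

Let's trace through this code step by step.

Initialize: seq = [3, 10, 2, 5, 2, 3]
Initialize: total = []
Entering loop: for m in range(1, len(seq)):
After iteration 1: m = 1, total = [6]
After iteration 2: m = 2, total = [6, 6]
After iteration 3: m = 3, total = [6, 6, 3]
After iteration 4: m = 4, total = [6, 6, 3, 3]
After iteration 5: m = 5, total = [6, 6, 3, 3, 2]
Loop ends.
len(total) = 5

Final answer: 5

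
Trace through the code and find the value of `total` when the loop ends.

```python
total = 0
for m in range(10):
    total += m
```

Let's trace through this code step by step.

Initialize: total = 0
Entering loop: for m in range(10):
After iteration 1: m = 0, total = 0
After iteration 2: m = 1, total = 1
After iteration 3: m = 2, total = 3
After iteration 4: m = 3, total = 6
After iteration 5: m = 4, total = 10
After iteration 6: m = 5, total = 15
After iteration 7: m = 6, total = 21
After iteration 8: m = 7, total = 28
After iteration 9: m = 8, total = 36
After iteration 10: m = 9, total = 45
Loop ends.

Final answer: 45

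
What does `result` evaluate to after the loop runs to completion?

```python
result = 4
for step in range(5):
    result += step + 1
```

Let's trace through this code step by step.

Initialize: result = 4
Entering loop: for step in range(5):
After iteration 1: step = 0, result = 5
After iteration 2: step = 1, result = 7
After iteration 3: step = 2, result = 10
After iteration 4: step = 3, result = 14
After iteration 5: step = 4, result = 19
Loop ends.

Final answer: 19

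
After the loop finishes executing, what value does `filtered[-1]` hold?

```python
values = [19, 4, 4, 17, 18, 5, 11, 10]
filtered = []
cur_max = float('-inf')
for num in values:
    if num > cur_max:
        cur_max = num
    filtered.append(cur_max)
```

Let's trace through this code step by step.

Initialize: values = [19, 4, 4, 17, 18, 5, 11, 10]
Initialize: filtered = []
Initialize: cur_max = -inf
Entering loop: for num in values:
After iteration 1: num = 19, filtered = [19], cur_max = 19
After iteration 2: num = 4, filtered = [19, 19], cur_max = 19
After iteration 3: num = 4, filtered = [19, 19, 19], cur_max = 19
After iteration 4: num = 17, filtered = [19, 19, 19, 19], cur_max = 19
After iteration 5: num = 18, filtered = [19, 19, 19, 19, 19], cur_max = 19
After iteration 6: num = 5, filtered = [19, 19, 19, 19, 19, 19], cur_max = 19
After iteration 7: num = 11, filtered = [19, 19, 19, 19, 19, 19, 19], cur_max = 19
After iteration 8: num = 10, filtered = [19, 19, 19, 19, 19, 19, 19, 19], cur_max = 19
Loop ends.
filtered[-1] = 19

Final answer: 19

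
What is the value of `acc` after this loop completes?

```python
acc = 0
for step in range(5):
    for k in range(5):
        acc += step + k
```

Let's trace through this code step by step.

Initialize: acc = 0
Entering loop: for step in range(5):
After iteration 1: step = 0, acc = 10
After iteration 2: step = 1, acc = 25
After iteration 3: step = 2, acc = 45
After iteration 4: step = 3, acc = 70
After iteration 5: step = 4, acc = 100
Loop ends.

Final answer: 100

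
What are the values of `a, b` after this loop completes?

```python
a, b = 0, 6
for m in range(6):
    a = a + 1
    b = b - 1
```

Let's trace through this code step by step.

Initialize: a = 0
Initialize: b = 6
Entering loop: for m in range(6):
After iteration 1: m = 0, a = 1, b = 5
After iteration 2: m = 1, a = 2, b = 4
After iteration 3: m = 2, a = 3, b = 3
After iteration 4: m = 3, a = 4, b = 2
After iteration 5: m = 4, a = 5, b = 1
After iteration 6: m = 5, a = 6, b = 0
Loop ends.

Final answer: 6, 0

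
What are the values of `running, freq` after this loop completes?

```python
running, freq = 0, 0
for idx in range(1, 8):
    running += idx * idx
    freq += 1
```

Let's trace through this code step by step.

Initialize: running = 0
Initialize: freq = 0
Entering loop: for idx in range(1, 8):
After iteration 1: idx = 1, running = 1, freq = 1
After iteration 2: idx = 2, running = 5, freq = 2
After iteration 3: idx = 3, running = 14, freq = 3
After iteration 4: idx = 4, running = 30, freq = 4
After iteration 5: idx = 5, running = 55, freq = 5
After iteration 6: idx = 6, running = 91, freq = 6
After iteration 7: idx = 7, running = 140, freq = 7
Loop ends.

Final answer: 140, 7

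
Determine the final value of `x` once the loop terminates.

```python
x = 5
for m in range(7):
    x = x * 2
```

Let's trace through this code step by step.

Initialize: x = 5
Entering loop: for m in range(7):
After iteration 1: m = 0, x = 10
After iteration 2: m = 1, x = 20
After iteration 3: m = 2, x = 40
After iteration 4: m = 3, x = 80
After iteration 5: m = 4, x = 160
After iteration 6: m = 5, x = 320
After iteration 7: m = 6, x = 640
Loop ends.

Final answer: 640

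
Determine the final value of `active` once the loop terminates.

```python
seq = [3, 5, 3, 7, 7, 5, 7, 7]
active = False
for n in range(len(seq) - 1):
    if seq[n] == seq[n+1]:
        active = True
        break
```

Let's trace through this code step by step.

Initialize: seq = [3, 5, 3, 7, 7, 5, 7, 7]
Initialize: active = False
Entering loop: for n in range(len(seq) - 1):
After iteration 1: n = 0, active = False
After iteration 2: n = 1, active = False
After iteration 3: n = 2, active = False
After iteration 4: n = 3, active = True
Loop ends.

Final answer: True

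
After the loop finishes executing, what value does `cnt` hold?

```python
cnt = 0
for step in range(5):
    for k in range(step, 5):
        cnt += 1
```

Let's trace through this code step by step.

Initialize: cnt = 0
Entering loop: for step in range(5):
After iteration 1: step = 0, cnt = 5
After iteration 2: step = 1, cnt = 9
After iteration 3: step = 2, cnt = 12
After iteration 4: step = 3, cnt = 14
After iteration 5: step = 4, cnt = 15
Loop ends.

Final answer: 15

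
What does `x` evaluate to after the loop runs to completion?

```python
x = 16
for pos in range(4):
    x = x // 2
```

Let's trace through this code step by step.

Initialize: x = 16
Entering loop: for pos in range(4):
After iteration 1: pos = 0, x = 8
After iteration 2: pos = 1, x = 4
After iteration 3: pos = 2, x = 2
After iteration 4: pos = 3, x = 1
Loop ends.

Final answer: 1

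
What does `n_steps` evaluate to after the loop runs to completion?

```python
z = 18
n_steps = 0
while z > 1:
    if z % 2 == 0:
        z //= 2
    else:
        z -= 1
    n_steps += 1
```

Let's trace through this code step by step.

Initialize: z = 18
Initialize: n_steps = 0
Entering loop: while z > 1:
After iteration 1: z = 9, n_steps = 1
After iteration 2: z = 8, n_steps = 2
After iteration 3: z = 4, n_steps = 3
After iteration 4: z = 2, n_steps = 4
After iteration 5: z = 1, n_steps = 5
Loop ends.

Final answer: 5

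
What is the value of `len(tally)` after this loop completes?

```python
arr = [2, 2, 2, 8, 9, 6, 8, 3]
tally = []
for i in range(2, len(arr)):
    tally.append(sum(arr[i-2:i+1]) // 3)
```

Let's trace through this code step by step.

Initialize: arr = [2, 2, 2, 8, 9, 6, 8, 3]
Initialize: tally = []
Entering loop: for i in range(2, len(arr)):
After iteration 1: i = 2, tally = [2]
After iteration 2: i = 3, tally = [2, 4]
After iteration 3: i = 4, tally = [2, 4, 6]
After iteration 4: i = 5, tally = [2, 4, 6, 7]
After iteration 5: i = 6, tally = [2, 4, 6, 7, 7]
After iteration 6: i = 7, tally = [2, 4, 6, 7, 7, 5]
Loop ends.
len(tally) = 6

Final answer: 6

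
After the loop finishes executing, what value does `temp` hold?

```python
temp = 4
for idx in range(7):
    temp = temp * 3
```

Let's trace through this code step by step.

Initialize: temp = 4
Entering loop: for idx in range(7):
After iteration 1: idx = 0, temp = 12
After iteration 2: idx = 1, temp = 36
After iteration 3: idx = 2, temp = 108
After iteration 4: idx = 3, temp = 324
After iteration 5: idx = 4, temp = 972
After iteration 6: idx = 5, temp = 2916
After iteration 7: idx = 6, temp = 8748
Loop ends.

Final answer: 8748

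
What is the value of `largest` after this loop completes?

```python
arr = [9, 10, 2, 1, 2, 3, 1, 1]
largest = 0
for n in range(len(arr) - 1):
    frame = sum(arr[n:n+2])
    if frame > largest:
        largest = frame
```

Let's trace through this code step by step.

Initialize: arr = [9, 10, 2, 1, 2, 3, 1, 1]
Initialize: largest = 0
Entering loop: for n in range(len(arr) - 1):
After iteration 1: n = 0, largest = 19, frame = 19
After iteration 2: n = 1, largest = 19, frame = 12
After iteration 3: n = 2, largest = 19, frame = 3
After iteration 4: n = 3, largest = 19, frame = 3
After iteration 5: n = 4, largest = 19, frame = 5
After iteration 6: n = 5, largest = 19, frame = 4
After iteration 7: n = 6, largest = 19, frame = 2
Loop ends.

Final answer: 19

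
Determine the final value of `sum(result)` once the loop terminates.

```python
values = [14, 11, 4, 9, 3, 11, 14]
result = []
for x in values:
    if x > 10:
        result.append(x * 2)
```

Let's trace through this code step by step.

Initialize: values = [14, 11, 4, 9, 3, 11, 14]
Initialize: result = []
Entering loop: for x in values:
After iteration 1: x = 14, result = [28]
After iteration 2: x = 11, result = [28, 22]
After iteration 3: x = 4, result = [28, 22]
After iteration 4: x = 9, result = [28, 22]
After iteration 5: x = 3, result = [28, 22]
After iteration 6: x = 11, result = [28, 22, 22]
After iteration 7: x = 14, result = [28, 22, 22, 28]
Loop ends.
sum(result) = 100

Final answer: 100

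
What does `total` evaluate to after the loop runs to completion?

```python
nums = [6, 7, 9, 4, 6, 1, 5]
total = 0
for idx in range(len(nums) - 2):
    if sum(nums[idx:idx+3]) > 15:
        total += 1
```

Let's trace through this code step by step.

Initialize: nums = [6, 7, 9, 4, 6, 1, 5]
Initialize: total = 0
Entering loop: for idx in range(len(nums) - 2):
After iteration 1: idx = 0, total = 1
After iteration 2: idx = 1, total = 2
After iteration 3: idx = 2, total = 3
After iteration 4: idx = 3, total = 3
After iteration 5: idx = 4, total = 3
Loop ends.

Final answer: 3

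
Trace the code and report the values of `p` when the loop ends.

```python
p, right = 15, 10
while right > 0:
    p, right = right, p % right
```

Let's trace through this code step by step.

Initialize: p = 15
Initialize: right = 10
Entering loop: while right > 0:
After iteration 1: p = 10, right = 5
After iteration 2: p = 5, right = 0
Loop ends.

Final answer: 5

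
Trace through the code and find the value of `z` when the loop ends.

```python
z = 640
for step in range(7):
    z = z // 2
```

Let's trace through this code step by step.

Initialize: z = 640
Entering loop: for step in range(7):
After iteration 1: step = 0, z = 320
After iteration 2: step = 1, z = 160
After iteration 3: step = 2, z = 80
After iteration 4: step = 3, z = 40
After iteration 5: step = 4, z = 20
After iteration 6: step = 5, z = 10
After iteration 7: step = 6, z = 5
Loop ends.

Final answer: 5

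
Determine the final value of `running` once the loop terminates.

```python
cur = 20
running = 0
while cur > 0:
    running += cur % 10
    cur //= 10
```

Let's trace through this code step by step.

Initialize: cur = 20
Initialize: running = 0
Entering loop: while cur > 0:
After iteration 1: cur = 2, running = 0
After iteration 2: cur = 0, running = 2
Loop ends.

Final answer: 2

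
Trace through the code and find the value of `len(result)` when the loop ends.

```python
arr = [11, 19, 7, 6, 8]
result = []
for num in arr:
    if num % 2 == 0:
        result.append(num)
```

Let's trace through this code step by step.

Initialize: arr = [11, 19, 7, 6, 8]
Initialize: result = []
Entering loop: for num in arr:
After iteration 1: num = 11, result = []
After iteration 2: num = 19, result = []
After iteration 3: num = 7, result = []
After iteration 4: num = 6, result = [6]
After iteration 5: num = 8, result = [6, 8]
Loop ends.
len(result) = 2

Final answer: 2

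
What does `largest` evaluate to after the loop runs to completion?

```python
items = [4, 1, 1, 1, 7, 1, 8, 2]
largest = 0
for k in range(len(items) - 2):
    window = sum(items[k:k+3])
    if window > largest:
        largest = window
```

Let's trace through this code step by step.

Initialize: items = [4, 1, 1, 1, 7, 1, 8, 2]
Initialize: largest = 0
Entering loop: for k in range(len(items) - 2):
After iteration 1: k = 0, largest = 6, window = 6
After iteration 2: k = 1, largest = 6, window = 3
After iteration 3: k = 2, largest = 9, window = 9
After iteration 4: k = 3, largest = 9, window = 9
After iteration 5: k = 4, largest = 16, window = 16
After iteration 6: k = 5, largest = 16, window = 11
Loop ends.

Final answer: 16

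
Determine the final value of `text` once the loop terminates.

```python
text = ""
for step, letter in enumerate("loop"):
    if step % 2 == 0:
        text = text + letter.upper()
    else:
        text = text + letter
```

Let's trace through this code step by step.

Initialize: text = ''
Entering loop: for step, letter in enumerate("loop"):
After iteration 1: step = 0, letter = 'l', text = 'L'
After iteration 2: step = 1, letter = 'o', text = 'Lo'
After iteration 3: step = 2, letter = 'o', text = 'LoO'
After iteration 4: step = 3, letter = 'p', text = 'LoOp'
Loop ends.

Final answer: 'LoOp'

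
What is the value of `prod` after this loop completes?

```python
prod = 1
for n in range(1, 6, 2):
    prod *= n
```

Let's trace through this code step by step.

Initialize: prod = 1
Entering loop: for n in range(1, 6, 2):
After iteration 1: n = 1, prod = 1
After iteration 2: n = 3, prod = 3
After iteration 3: n = 5, prod = 15
Loop ends.

Final answer: 15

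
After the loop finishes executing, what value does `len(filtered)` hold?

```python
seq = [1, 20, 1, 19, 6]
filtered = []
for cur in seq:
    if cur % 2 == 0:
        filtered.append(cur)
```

Let's trace through this code step by step.

Initialize: seq = [1, 20, 1, 19, 6]
Initialize: filtered = []
Entering loop: for cur in seq:
After iteration 1: cur = 1, filtered = []
After iteration 2: cur = 20, filtered = [20]
After iteration 3: cur = 1, filtered = [20]
After iteration 4: cur = 19, filtered = [20]
After iteration 5: cur = 6, filtered = [20, 6]
Loop ends.
len(filtered) = 2

Final answer: 2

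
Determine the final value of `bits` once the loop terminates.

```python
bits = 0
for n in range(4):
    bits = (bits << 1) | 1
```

Let's trace through this code step by step.

Initialize: bits = 0
Entering loop: for n in range(4):
After iteration 1: n = 0, bits = 1
After iteration 2: n = 1, bits = 3
After iteration 3: n = 2, bits = 7
After iteration 4: n = 3, bits = 15
Loop ends.

Final answer: 15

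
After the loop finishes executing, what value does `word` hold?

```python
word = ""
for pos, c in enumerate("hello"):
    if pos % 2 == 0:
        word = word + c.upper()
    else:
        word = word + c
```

Let's trace through this code step by step.

Initialize: word = ''
Entering loop: for pos, c in enumerate("hello"):
After iteration 1: pos = 0, c = 'h', word = 'H'
After iteration 2: pos = 1, c = 'e', word = 'He'
After iteration 3: pos = 2, c = 'l', word = 'HeL'
After iteration 4: pos = 3, c = 'l', word = 'HeLl'
After iteration 5: pos = 4, c = 'o', word = 'HeLlO'
Loop ends.

Final answer: 'HeLlO'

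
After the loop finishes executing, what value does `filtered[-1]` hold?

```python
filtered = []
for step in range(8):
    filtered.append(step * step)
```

Let's trace through this code step by step.

Initialize: filtered = []
Entering loop: for step in range(8):
After iteration 1: step = 0, filtered = [0]
After iteration 2: step = 1, filtered = [0, 1]
After iteration 3: step = 2, filtered = [0, 1, 4]
After iteration 4: step = 3, filtered = [0, 1, 4, 9]
After iteration 5: step = 4, filtered = [0, 1, 4, 9, 16]
After iteration 6: step = 5, filtered = [0, 1, 4, 9, 16, 25]
After iteration 7: step = 6, filtered = [0, 1, 4, 9, 16, 25, 36]
After iteration 8: step = 7, filtered = [0, 1, 4, 9, 16, 25, 36, 49]
Loop ends.
filtered[-1] = 49

Final answer: 49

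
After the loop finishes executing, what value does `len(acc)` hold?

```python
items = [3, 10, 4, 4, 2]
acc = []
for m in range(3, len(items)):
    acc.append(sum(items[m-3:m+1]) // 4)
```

Let's trace through this code step by step.

Initialize: items = [3, 10, 4, 4, 2]
Initialize: acc = []
Entering loop: for m in range(3, len(items)):
After iteration 1: m = 3, acc = [5]
After iteration 2: m = 4, acc = [5, 5]
Loop ends.
len(acc) = 2

Final answer: 2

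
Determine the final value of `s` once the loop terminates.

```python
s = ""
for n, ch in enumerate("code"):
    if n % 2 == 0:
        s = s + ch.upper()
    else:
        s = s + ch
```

Let's trace through this code step by step.

Initialize: s = ''
Entering loop: for n, ch in enumerate("code"):
After iteration 1: n = 0, ch = 'c', s = 'C'
After iteration 2: n = 1, ch = 'o', s = 'Co'
After iteration 3: n = 2, ch = 'd', s = 'CoD'
After iteration 4: n = 3, ch = 'e', s = 'CoDe'
Loop ends.

Final answer: 'CoDe'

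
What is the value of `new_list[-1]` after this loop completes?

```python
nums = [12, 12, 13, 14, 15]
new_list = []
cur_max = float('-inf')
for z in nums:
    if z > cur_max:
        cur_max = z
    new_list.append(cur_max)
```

Let's trace through this code step by step.

Initialize: nums = [12, 12, 13, 14, 15]
Initialize: new_list = []
Initialize: cur_max = -inf
Entering loop: for z in nums:
After iteration 1: z = 12, new_list = [12], cur_max = 12
After iteration 2: z = 12, new_list = [12, 12], cur_max = 12
After iteration 3: z = 13, new_list = [12, 12, 13], cur_max = 13
After iteration 4: z = 14, new_list = [12, 12, 13, 14], cur_max = 14
After iteration 5: z = 15, new_list = [12, 12, 13, 14, 15], cur_max = 15
Loop ends.
new_list[-1] = 15

Final answer: 15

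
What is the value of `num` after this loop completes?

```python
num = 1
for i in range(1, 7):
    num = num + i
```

Let's trace through this code step by step.

Initialize: num = 1
Entering loop: for i in range(1, 7):
After iteration 1: i = 1, num = 2
After iteration 2: i = 2, num = 4
After iteration 3: i = 3, num = 7
After iteration 4: i = 4, num = 11
After iteration 5: i = 5, num = 16
After iteration 6: i = 6, num = 22
Loop ends.

Final answer: 22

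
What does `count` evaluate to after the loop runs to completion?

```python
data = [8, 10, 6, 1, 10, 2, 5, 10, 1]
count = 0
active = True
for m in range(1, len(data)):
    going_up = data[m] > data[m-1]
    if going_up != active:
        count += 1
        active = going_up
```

Let's trace through this code step by step.

Initialize: data = [8, 10, 6, 1, 10, 2, 5, 10, 1]
Initialize: count = 0
Initialize: active = True
Entering loop: for m in range(1, len(data)):
After iteration 1: m = 1, count = 0, active = True, going_up = True
After iteration 2: m = 2, count = 1, active = False, going_up = False
After iteration 3: m = 3, count = 1, active = False, going_up = False
After iteration 4: m = 4, count = 2, active = True, going_up = True
After iteration 5: m = 5, count = 3, active = False, going_up = False
After iteration 6: m = 6, count = 4, active = True, going_up = True
After iteration 7: m = 7, count = 4, active = True, going_up = True
After iteration 8: m = 8, count = 5, active = False, going_up = False
Loop ends.

Final answer: 5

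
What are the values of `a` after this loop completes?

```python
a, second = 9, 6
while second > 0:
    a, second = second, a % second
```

Let's trace through this code step by step.

Initialize: a = 9
Initialize: second = 6
Entering loop: while second > 0:
After iteration 1: a = 6, second = 3
After iteration 2: a = 3, second = 0
Loop ends.

Final answer: 3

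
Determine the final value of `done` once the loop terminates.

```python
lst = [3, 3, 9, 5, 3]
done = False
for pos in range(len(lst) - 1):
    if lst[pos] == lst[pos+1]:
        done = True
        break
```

Let's trace through this code step by step.

Initialize: lst = [3, 3, 9, 5, 3]
Initialize: done = False
Entering loop: for pos in range(len(lst) - 1):
After iteration 1: pos = 0, done = True
Loop ends.

Final answer: True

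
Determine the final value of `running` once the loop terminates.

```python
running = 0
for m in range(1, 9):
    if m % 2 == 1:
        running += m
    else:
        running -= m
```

Let's trace through this code step by step.

Initialize: running = 0
Entering loop: for m in range(1, 9):
After iteration 1: m = 1, running = 1
After iteration 2: m = 2, running = -1
After iteration 3: m = 3, running = 2
After iteration 4: m = 4, running = -2
After iteration 5: m = 5, running = 3
After iteration 6: m = 6, running = -3
After iteration 7: m = 7, running = 4
After iteration 8: m = 8, running = -4
Loop ends.

Final answer: -4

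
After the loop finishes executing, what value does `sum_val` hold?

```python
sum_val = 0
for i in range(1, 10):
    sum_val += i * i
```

Let's trace through this code step by step.

Initialize: sum_val = 0
Entering loop: for i in range(1, 10):
After iteration 1: i = 1, sum_val = 1
After iteration 2: i = 2, sum_val = 5
After iteration 3: i = 3, sum_val = 14
After iteration 4: i = 4, sum_val = 30
After iteration 5: i = 5, sum_val = 55
After iteration 6: i = 6, sum_val = 91
After iteration 7: i = 7, sum_val = 140
After iteration 8: i = 8, sum_val = 204
After iteration 9: i = 9, sum_val = 285
Loop ends.

Final answer: 285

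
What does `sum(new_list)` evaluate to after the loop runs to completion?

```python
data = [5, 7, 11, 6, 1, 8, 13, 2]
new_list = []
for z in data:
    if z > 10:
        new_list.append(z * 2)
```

Let's trace through this code step by step.

Initialize: data = [5, 7, 11, 6, 1, 8, 13, 2]
Initialize: new_list = []
Entering loop: for z in data:
After iteration 1: z = 5, new_list = []
After iteration 2: z = 7, new_list = []
After iteration 3: z = 11, new_list = [22]
After iteration 4: z = 6, new_list = [22]
After iteration 5: z = 1, new_list = [22]
After iteration 6: z = 8, new_list = [22]
After iteration 7: z = 13, new_list = [22, 26]
After iteration 8: z = 2, new_list = [22, 26]
Loop ends.
sum(new_list) = 48

Final answer: 48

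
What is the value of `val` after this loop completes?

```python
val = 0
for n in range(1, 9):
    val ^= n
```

Let's trace through this code step by step.

Initialize: val = 0
Entering loop: for n in range(1, 9):
After iteration 1: n = 1, val = 1
After iteration 2: n = 2, val = 3
After iteration 3: n = 3, val = 0
After iteration 4: n = 4, val = 4
After iteration 5: n = 5, val = 1
After iteration 6: n = 6, val = 7
After iteration 7: n = 7, val = 0
After iteration 8: n = 8, val = 8
Loop ends.

Final answer: 8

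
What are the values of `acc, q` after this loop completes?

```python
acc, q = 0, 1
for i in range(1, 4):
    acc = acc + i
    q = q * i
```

Let's trace through this code step by step.

Initialize: acc = 0
Initialize: q = 1
Entering loop: for i in range(1, 4):
After iteration 1: i = 1, acc = 1, q = 1
After iteration 2: i = 2, acc = 3, q = 2
After iteration 3: i = 3, acc = 6, q = 6
Loop ends.

Final answer: 6, 6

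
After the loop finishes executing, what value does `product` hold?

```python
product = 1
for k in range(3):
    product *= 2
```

Let's trace through this code step by step.

Initialize: product = 1
Entering loop: for k in range(3):
After iteration 1: k = 0, product = 2
After iteration 2: k = 1, product = 4
After iteration 3: k = 2, product = 8
Loop ends.

Final answer: 8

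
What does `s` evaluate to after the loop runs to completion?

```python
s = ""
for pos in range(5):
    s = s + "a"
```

Let's trace through this code step by step.

Initialize: s = ''
Entering loop: for pos in range(5):
After iteration 1: pos = 0, s = 'a'
After iteration 2: pos = 1, s = 'aa'
After iteration 3: pos = 2, s = 'aaa'
After iteration 4: pos = 3, s = 'aaaa'
After iteration 5: pos = 4, s = 'aaaaa'
Loop ends.

Final answer: 'aaaaa'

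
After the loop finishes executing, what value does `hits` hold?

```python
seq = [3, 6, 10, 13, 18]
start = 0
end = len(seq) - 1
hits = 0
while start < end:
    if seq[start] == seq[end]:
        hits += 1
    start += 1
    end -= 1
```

Let's trace through this code step by step.

Initialize: seq = [3, 6, 10, 13, 18]
Initialize: start = 0
Initialize: end = 4
Initialize: hits = 0
Entering loop: while start < end:
After iteration 1: start = 1, end = 3, hits = 0
After iteration 2: start = 2, end = 2, hits = 0
Loop ends.

Final answer: 0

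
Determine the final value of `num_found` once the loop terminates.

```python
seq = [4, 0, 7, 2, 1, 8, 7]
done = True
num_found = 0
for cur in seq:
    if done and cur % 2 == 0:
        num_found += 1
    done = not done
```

Let's trace through this code step by step.

Initialize: seq = [4, 0, 7, 2, 1, 8, 7]
Initialize: done = True
Initialize: num_found = 0
Entering loop: for cur in seq:
After iteration 1: cur = 4, done = False, num_found = 1
After iteration 2: cur = 0, done = True, num_found = 1
After iteration 3: cur = 7, done = False, num_found = 1
After iteration 4: cur = 2, done = True, num_found = 1
After iteration 5: cur = 1, done = False, num_found = 1
After iteration 6: cur = 8, done = True, num_found = 1
After iteration 7: cur = 7, done = False, num_found = 1
Loop ends.

Final answer: 1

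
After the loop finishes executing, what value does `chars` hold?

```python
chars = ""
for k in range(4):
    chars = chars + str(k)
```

Let's trace through this code step by step.

Initialize: chars = ''
Entering loop: for k in range(4):
After iteration 1: k = 0, chars = '0'
After iteration 2: k = 1, chars = '01'
After iteration 3: k = 2, chars = '012'
After iteration 4: k = 3, chars = '0123'
Loop ends.

Final answer: '0123'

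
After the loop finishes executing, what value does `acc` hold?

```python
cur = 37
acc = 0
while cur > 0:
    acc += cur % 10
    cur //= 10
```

Let's trace through this code step by step.

Initialize: cur = 37
Initialize: acc = 0
Entering loop: while cur > 0:
After iteration 1: cur = 3, acc = 7
After iteration 2: cur = 0, acc = 10
Loop ends.

Final answer: 10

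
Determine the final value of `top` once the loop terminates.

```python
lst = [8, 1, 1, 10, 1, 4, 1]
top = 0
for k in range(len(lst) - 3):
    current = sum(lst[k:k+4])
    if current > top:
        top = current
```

Let's trace through this code step by step.

Initialize: lst = [8, 1, 1, 10, 1, 4, 1]
Initialize: top = 0
Entering loop: for k in range(len(lst) - 3):
After iteration 1: k = 0, top = 20, current = 20
After iteration 2: k = 1, top = 20, current = 13
After iteration 3: k = 2, top = 20, current = 16
After iteration 4: k = 3, top = 20, current = 16
Loop ends.

Final answer: 20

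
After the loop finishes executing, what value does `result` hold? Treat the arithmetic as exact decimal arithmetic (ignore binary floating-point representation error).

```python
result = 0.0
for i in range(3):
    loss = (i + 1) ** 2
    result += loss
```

Let's trace through this code step by step.

Initialize: result = 0.0
Entering loop: for i in range(3):
After iteration 1: i = 0, result = 1.0, loss = 1
After iteration 2: i = 1, result = 5.0, loss = 4
After iteration 3: i = 2, result = 14.0, loss = 9
Loop ends.

Final answer: 14.0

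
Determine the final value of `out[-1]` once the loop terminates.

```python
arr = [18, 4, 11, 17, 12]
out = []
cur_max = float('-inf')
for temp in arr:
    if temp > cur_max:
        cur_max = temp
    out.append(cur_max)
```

Let's trace through this code step by step.

Initialize: arr = [18, 4, 11, 17, 12]
Initialize: out = []
Initialize: cur_max = -inf
Entering loop: for temp in arr:
After iteration 1: temp = 18, out = [18], cur_max = 18
After iteration 2: temp = 4, out = [18, 18], cur_max = 18
After iteration 3: temp = 11, out = [18, 18, 18], cur_max = 18
After iteration 4: temp = 17, out = [18, 18, 18, 18], cur_max = 18
After iteration 5: temp = 12, out = [18, 18, 18, 18, 18], cur_max = 18
Loop ends.
out[-1] = 18

Final answer: 18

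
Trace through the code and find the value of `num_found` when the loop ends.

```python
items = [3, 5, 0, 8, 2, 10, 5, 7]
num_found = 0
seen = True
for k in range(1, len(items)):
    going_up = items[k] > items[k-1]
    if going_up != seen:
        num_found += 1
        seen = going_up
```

Let's trace through this code step by step.

Initialize: items = [3, 5, 0, 8, 2, 10, 5, 7]
Initialize: num_found = 0
Initialize: seen = True
Entering loop: for k in range(1, len(items)):
After iteration 1: k = 1, num_found = 0, seen = True, going_up = True
After iteration 2: k = 2, num_found = 1, seen = False, going_up = False
After iteration 3: k = 3, num_found = 2, seen = True, going_up = True
After iteration 4: k = 4, num_found = 3, seen = False, going_up = False
After iteration 5: k = 5, num_found = 4, seen = True, going_up = True
After iteration 6: k = 6, num_found = 5, seen = False, going_up = False
After iteration 7: k = 7, num_found = 6, seen = True, going_up = True
Loop ends.

Final answer: 6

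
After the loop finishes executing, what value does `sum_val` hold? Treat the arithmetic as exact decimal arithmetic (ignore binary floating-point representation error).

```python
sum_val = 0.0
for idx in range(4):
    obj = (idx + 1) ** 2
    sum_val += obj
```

Let's trace through this code step by step.

Initialize: sum_val = 0.0
Entering loop: for idx in range(4):
After iteration 1: idx = 0, sum_val = 1.0, obj = 1
After iteration 2: idx = 1, sum_val = 5.0, obj = 4
After iteration 3: idx = 2, sum_val = 14.0, obj = 9
After iteration 4: idx = 3, sum_val = 30.0, obj = 16
Loop ends.

Final answer: 30.0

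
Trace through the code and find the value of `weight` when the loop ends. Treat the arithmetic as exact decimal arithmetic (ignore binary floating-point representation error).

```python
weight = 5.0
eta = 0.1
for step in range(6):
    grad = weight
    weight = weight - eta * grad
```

Let's trace through this code step by step.

Initialize: weight = 5.0
Initialize: eta = 0.1
Entering loop: for step in range(6):
After iteration 1: step = 0, weight = 4.5, grad = 5.0
After iteration 2: step = 1, weight = 4.05, grad = 4.5
After iteration 3: step = 2, weight = 3.645, grad = 4.05
After iteration 4: step = 3, weight = 3.2805, grad = 3.645
After iteration 5: step = 4, weight = 2.95245, grad = 3.2805
After iteration 6: step = 5, weight = 2.657205, grad = 2.95245
Loop ends.

Final answer: 2.657205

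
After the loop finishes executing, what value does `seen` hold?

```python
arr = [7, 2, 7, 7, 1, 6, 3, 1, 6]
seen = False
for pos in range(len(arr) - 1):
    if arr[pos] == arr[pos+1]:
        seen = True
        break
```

Let's trace through this code step by step.

Initialize: arr = [7, 2, 7, 7, 1, 6, 3, 1, 6]
Initialize: seen = False
Entering loop: for pos in range(len(arr) - 1):
After iteration 1: pos = 0, seen = False
After iteration 2: pos = 1, seen = False
After iteration 3: pos = 2, seen = True
Loop ends.

Final answer: True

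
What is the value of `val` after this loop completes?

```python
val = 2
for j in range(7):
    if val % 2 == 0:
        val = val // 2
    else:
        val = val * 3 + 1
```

Let's trace through this code step by step.

Initialize: val = 2
Entering loop: for j in range(7):
After iteration 1: j = 0, val = 1
After iteration 2: j = 1, val = 4
After iteration 3: j = 2, val = 2
After iteration 4: j = 3, val = 1
After iteration 5: j = 4, val = 4
After iteration 6: j = 5, val = 2
After iteration 7: j = 6, val = 1
Loop ends.

Final answer: 1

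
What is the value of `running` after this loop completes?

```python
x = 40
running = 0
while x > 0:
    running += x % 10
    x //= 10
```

Let's trace through this code step by step.

Initialize: x = 40
Initialize: running = 0
Entering loop: while x > 0:
After iteration 1: x = 4, running = 0
After iteration 2: x = 0, running = 4
Loop ends.

Final answer: 4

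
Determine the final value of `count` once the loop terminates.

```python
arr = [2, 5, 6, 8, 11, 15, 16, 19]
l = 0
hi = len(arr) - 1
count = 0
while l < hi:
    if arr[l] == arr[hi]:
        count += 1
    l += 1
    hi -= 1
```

Let's trace through this code step by step.

Initialize: arr = [2, 5, 6, 8, 11, 15, 16, 19]
Initialize: l = 0
Initialize: hi = 7
Initialize: count = 0
Entering loop: while l < hi:
After iteration 1: l = 1, hi = 6, count = 0
After iteration 2: l = 2, hi = 5, count = 0
After iteration 3: l = 3, hi = 4, count = 0
After iteration 4: l = 4, hi = 3, count = 0
Loop ends.

Final answer: 0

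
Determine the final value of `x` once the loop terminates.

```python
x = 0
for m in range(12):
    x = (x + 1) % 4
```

Let's trace through this code step by step.

Initialize: x = 0
Entering loop: for m in range(12):
After iteration 1: m = 0, x = 1
After iteration 2: m = 1, x = 2
After iteration 3: m = 2, x = 3
After iteration 4: m = 3, x = 0
After iteration 5: m = 4, x = 1
After iteration 6: m = 5, x = 2
After iteration 7: m = 6, x = 3
After iteration 8: m = 7, x = 0
After iteration 9: m = 8, x = 1
After iteration 10: m = 9, x = 2
After iteration 11: m = 10, x = 3
After iteration 12: m = 11, x = 0
Loop ends.

Final answer: 0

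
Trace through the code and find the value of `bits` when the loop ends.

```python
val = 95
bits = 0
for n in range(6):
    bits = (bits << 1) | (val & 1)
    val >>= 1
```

Let's trace through this code step by step.

Initialize: val = 95
Initialize: bits = 0
Entering loop: for n in range(6):
After iteration 1: n = 0, val = 47, bits = 1
After iteration 2: n = 1, val = 23, bits = 3
After iteration 3: n = 2, val = 11, bits = 7
After iteration 4: n = 3, val = 5, bits = 15
After iteration 5: n = 4, val = 2, bits = 31
After iteration 6: n = 5, val = 1, bits = 62
Loop ends.

Final answer: 62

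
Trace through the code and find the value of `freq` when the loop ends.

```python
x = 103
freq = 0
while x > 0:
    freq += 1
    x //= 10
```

Let's trace through this code step by step.

Initialize: x = 103
Initialize: freq = 0
Entering loop: while x > 0:
After iteration 1: x = 10, freq = 1
After iteration 2: x = 1, freq = 2
After iteration 3: x = 0, freq = 3
Loop ends.

Final answer: 3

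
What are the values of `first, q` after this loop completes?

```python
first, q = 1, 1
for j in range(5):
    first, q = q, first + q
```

Let's trace through this code step by step.

Initialize: first = 1
Initialize: q = 1
Entering loop: for j in range(5):
After iteration 1: j = 0, first = 1, q = 2
After iteration 2: j = 1, first = 2, q = 3
After iteration 3: j = 2, first = 3, q = 5
After iteration 4: j = 3, first = 5, q = 8
After iteration 5: j = 4, first = 8, q = 13
Loop ends.

Final answer: 8, 13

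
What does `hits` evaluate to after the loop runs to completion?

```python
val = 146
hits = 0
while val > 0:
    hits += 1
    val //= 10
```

Let's trace through this code step by step.

Initialize: val = 146
Initialize: hits = 0
Entering loop: while val > 0:
After iteration 1: val = 14, hits = 1
After iteration 2: val = 1, hits = 2
After iteration 3: val = 0, hits = 3
Loop ends.

Final answer: 3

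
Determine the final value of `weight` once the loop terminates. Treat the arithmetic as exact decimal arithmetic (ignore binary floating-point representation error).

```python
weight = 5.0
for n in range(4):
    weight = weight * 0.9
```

Let's trace through this code step by step.

Initialize: weight = 5.0
Entering loop: for n in range(4):
After iteration 1: n = 0, weight = 4.5
After iteration 2: n = 1, weight = 4.05
After iteration 3: n = 2, weight = 3.645
After iteration 4: n = 3, weight = 3.2805
Loop ends.

Final answer: 3.2805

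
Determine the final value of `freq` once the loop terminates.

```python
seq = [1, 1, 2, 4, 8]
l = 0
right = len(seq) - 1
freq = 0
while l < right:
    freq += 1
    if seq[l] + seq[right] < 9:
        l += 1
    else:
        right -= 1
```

Let's trace through this code step by step.

Initialize: seq = [1, 1, 2, 4, 8]
Initialize: l = 0
Initialize: right = 4
Initialize: freq = 0
Entering loop: while l < right:
After iteration 1: l = 0, right = 3, freq = 1
After iteration 2: l = 1, right = 3, freq = 2
After iteration 3: l = 2, right = 3, freq = 3
After iteration 4: l = 3, right = 3, freq = 4
Loop ends.

Final answer: 4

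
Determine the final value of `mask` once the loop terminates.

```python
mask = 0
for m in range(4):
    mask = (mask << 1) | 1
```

Let's trace through this code step by step.

Initialize: mask = 0
Entering loop: for m in range(4):
After iteration 1: m = 0, mask = 1
After iteration 2: m = 1, mask = 3
After iteration 3: m = 2, mask = 7
After iteration 4: m = 3, mask = 15
Loop ends.

Final answer: 15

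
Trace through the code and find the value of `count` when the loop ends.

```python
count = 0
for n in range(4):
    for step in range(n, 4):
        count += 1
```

Let's trace through this code step by step.

Initialize: count = 0
Entering loop: for n in range(4):
After iteration 1: n = 0, count = 4
After iteration 2: n = 1, count = 7
After iteration 3: n = 2, count = 9
After iteration 4: n = 3, count = 10
Loop ends.

Final answer: 10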